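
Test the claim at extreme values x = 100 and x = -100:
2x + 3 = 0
x = 100: LHS = 2·100 + 3 = 203; 203 = 0 — FAILS
x = -100: LHS = 2·(-100) + 3 = -197; -197 = 0 — FAILS

Answer: No, fails for both x = 100 and x = -100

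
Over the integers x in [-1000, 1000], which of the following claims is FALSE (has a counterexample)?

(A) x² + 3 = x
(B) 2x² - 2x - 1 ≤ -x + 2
(A) x = 0: LHS = 0² + 3 = 3; 3 = 0 — FAILS
(B) x = 2: LHS = 2·2² - 2·2 - 1 = 3, RHS = -2 + 2 = 0; 3 ≤ 0 — FAILS

Answer: Both A and B are false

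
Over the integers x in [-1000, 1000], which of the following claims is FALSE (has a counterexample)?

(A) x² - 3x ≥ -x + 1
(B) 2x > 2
(A) x = 0: LHS = 0² - 3·0 = 0, RHS = -0 + 1 = 1; 0 ≥ 1 — FAILS
(B) x = 0: LHS = 2·0 = 0; 0 > 2 — FAILS

Answer: Both A and B are false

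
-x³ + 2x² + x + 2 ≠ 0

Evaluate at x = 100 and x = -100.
x = 100: LHS = -100³ + 2·100² + 100 + 2 = -979898; -979898 ≠ 0 — holds
x = -100: LHS = -(-100)³ + 2·(-100)² + (-100) + 2 = 1019902; 1019902 ≠ 0 — holds

Answer: Yes, holds for both x = 100 and x = -100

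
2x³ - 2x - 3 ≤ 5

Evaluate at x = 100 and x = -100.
x = 100: LHS = 2·100³ - 2·100 - 3 = 1999797; 1999797 ≤ 5 — FAILS
x = -100: LHS = 2·(-100)³ - 2·(-100) - 3 = -1999803; -1999803 ≤ 5 — holds

Answer: Partially: fails for x = 100, holds for x = -100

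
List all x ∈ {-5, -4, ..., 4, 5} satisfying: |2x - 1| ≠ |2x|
Track d = LHS − RHS over the integers in [-5, 5]. Equality would need d = 0, but d changes sign only between consecutive integers, jumping over 0:
x = 0: LHS = |2·0 - 1| = |-1| = 1, RHS = |2·0| = |0| = 0; 1 ≠ 0 — holds  (d = 1)
x = 1: LHS = |2·1 - 1| = |1| = 1, RHS = |2·1| = |2| = 2; 1 ≠ 2 — holds  (d = -1)
Away from these crossings d keeps a constant sign, and checking every integer in [-5, 5] confirms d ≠ 0 throughout. Hence the two sides are never equal, so the relation holds for every integer in [-5, 5].

Answer: All integers in [-5, 5]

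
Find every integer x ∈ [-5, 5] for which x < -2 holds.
Holds for: {-5, -4, -3}
Fails for: {-2, -1, 0, 1, 2, 3, 4, 5}

Answer: {-5, -4, -3}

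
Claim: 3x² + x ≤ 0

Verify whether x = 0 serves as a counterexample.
Substitute x = 0 into the relation:
x = 0: LHS = 3·0² + 0 = 0; 0 ≤ 0 — holds

The claim holds here, so x = 0 is not a counterexample. (A counterexample exists elsewhere, e.g. x = 1.)

Answer: No, x = 0 is not a counterexample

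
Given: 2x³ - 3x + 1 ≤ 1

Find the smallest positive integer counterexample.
Testing positive integers:
x = 1: LHS = 2·1³ - 3·1 + 1 = 0; 0 ≤ 1 — holds
x = 2: LHS = 2·2³ - 3·2 + 1 = 11; 11 ≤ 1 — FAILS  ← smallest positive counterexample

Answer: x = 2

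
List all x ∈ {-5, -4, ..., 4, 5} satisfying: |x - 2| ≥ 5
Holds for: {-5, -4, -3}
Fails for: {-2, -1, 0, 1, 2, 3, 4, 5}

Answer: {-5, -4, -3}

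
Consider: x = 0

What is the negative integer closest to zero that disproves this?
Testing negative integers from -1 downward:
x = -1: -1 = 0 — FAILS  ← closest negative counterexample to 0

Answer: x = -1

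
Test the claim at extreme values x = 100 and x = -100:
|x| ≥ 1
x = 100: LHS = |100| = 100; 100 ≥ 1 — holds
x = -100: LHS = |-100| = 100; 100 ≥ 1 — holds

Answer: Yes, holds for both x = 100 and x = -100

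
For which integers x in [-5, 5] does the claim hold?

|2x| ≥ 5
Holds for: {-5, -4, -3, 3, 4, 5}
Fails for: {-2, -1, 0, 1, 2}

Answer: {-5, -4, -3, 3, 4, 5}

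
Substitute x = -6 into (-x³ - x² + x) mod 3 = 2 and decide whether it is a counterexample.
Substitute x = -6 into the relation:
x = -6: LHS = (-(-6)³ - (-6)² + (-6)) mod 3 = 174 mod 3 = 0; 0 = 2 — FAILS

Since the claim fails at x = -6, this value is a counterexample.

Answer: Yes, x = -6 is a counterexample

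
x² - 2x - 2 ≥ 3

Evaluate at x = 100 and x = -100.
x = 100: LHS = 100² - 2·100 - 2 = 9798; 9798 ≥ 3 — holds
x = -100: LHS = (-100)² - 2·(-100) - 2 = 10198; 10198 ≥ 3 — holds

Answer: Yes, holds for both x = 100 and x = -100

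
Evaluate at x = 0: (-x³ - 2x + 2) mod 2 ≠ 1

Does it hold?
x = 0: LHS = (-0³ - 2·0 + 2) mod 2 = 2 mod 2 = 0; 0 ≠ 1 — holds

The relation is satisfied at x = 0.

Answer: Yes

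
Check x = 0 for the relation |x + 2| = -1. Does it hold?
x = 0: LHS = |0 + 2| = |2| = 2; 2 = -1 — FAILS

The relation fails at x = 0, so x = 0 is a counterexample.

Answer: No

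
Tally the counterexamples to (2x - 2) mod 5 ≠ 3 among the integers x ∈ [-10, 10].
Counterexamples in [-10, 10]: {-10, -5, 0, 5, 10}.

Counting them gives 5 values.

Answer: 5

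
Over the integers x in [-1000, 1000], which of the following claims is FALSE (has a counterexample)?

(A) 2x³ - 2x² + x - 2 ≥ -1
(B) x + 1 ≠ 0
(A) x = 0: LHS = 2·0³ - 2·0² + 0 - 2 = -2; -2 ≥ -1 — FAILS
(B) x = -1: LHS = (-1) + 1 = 0; 0 ≠ 0 — FAILS

Answer: Both A and B are false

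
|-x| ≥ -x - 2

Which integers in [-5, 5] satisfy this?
Over all integers in [-5, 5], LHS − RHS is smallest at x = 0, where it equals 2:
x = 0: LHS = |-0| = |0| = 0, RHS = -0 - 2 = -2; 0 ≥ -2 — holds
At the ends of the range:
x = -5: LHS = |-(-5)| = |5| = 5, RHS = -(-5) - 2 = 3; 5 ≥ 3 — holds
x = 5: LHS = |-5| = 5, RHS = -5 - 2 = -7; 5 ≥ -7 — holds
Hence LHS − RHS is never negative, i.e. LHS ≥ RHS throughout, so the relation holds for every integer in [-5, 5].

Answer: All integers in [-5, 5]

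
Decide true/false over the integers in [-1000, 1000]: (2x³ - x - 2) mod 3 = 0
The claim fails at x = 0:
x = 0: LHS = (2·0³ - 0 - 2) mod 3 = (-2) mod 3 = 1; 1 = 0 — FAILS

Because a single integer refutes it, the statement is false.

Answer: False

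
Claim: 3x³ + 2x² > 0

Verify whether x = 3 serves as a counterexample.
Substitute x = 3 into the relation:
x = 3: LHS = 3·3³ + 2·3² = 99; 99 > 0 — holds

The claim holds here, so x = 3 is not a counterexample. (A counterexample exists elsewhere, e.g. x = 0.)

Answer: No, x = 3 is not a counterexample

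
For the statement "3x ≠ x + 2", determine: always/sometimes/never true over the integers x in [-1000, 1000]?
Holds at x = 0: LHS = 3·0 = 0, RHS = 0 + 2 = 2; 0 ≠ 2 — holds
Fails at x = 1: LHS = 3·1 = 3, RHS = 1 + 2 = 3; 3 ≠ 3 — FAILS
It is satisfied by some integers in the range but not all.

Answer: Sometimes true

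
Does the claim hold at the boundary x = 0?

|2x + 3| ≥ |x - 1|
x = 0: LHS = |2·0 + 3| = |3| = 3, RHS = |0 - 1| = |-1| = 1; 3 ≥ 1 — holds

The relation is satisfied at x = 0.

Answer: Yes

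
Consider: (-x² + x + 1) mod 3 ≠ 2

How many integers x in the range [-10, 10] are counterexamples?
Counterexamples in [-10, 10]: {-10, -7, -4, -1, 2, 5, 8}.

Counting them gives 7 values.

Answer: 7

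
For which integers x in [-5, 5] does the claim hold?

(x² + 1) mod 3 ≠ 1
Holds for: {-5, -4, -2, -1, 1, 2, 4, 5}
Fails for: {-3, 0, 3}

Answer: {-5, -4, -2, -1, 1, 2, 4, 5}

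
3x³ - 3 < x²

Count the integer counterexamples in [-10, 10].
Counterexamples in [-10, 10]: {2, 3, 4, 5, 6, 7, 8, 9, 10}.

Counting them gives 9 values.

Answer: 9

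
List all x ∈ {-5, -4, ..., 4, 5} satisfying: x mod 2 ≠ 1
Holds for: {-4, -2, 0, 2, 4}
Fails for: {-5, -3, -1, 1, 3, 5}

Answer: {-4, -2, 0, 2, 4}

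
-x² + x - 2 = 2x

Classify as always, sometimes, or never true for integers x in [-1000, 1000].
Over all integers in [-1000, 1000], LHS − RHS is always negative; it is closest to 0 at x = 0, where it equals -2:
x = 0: LHS = -0² + 0 - 2 = -2, RHS = 2·0 = 0; -2 = 0 — FAILS
At the ends of the range:
x = -1000: LHS = -(-1000)² + (-1000) - 2 = -1001002, RHS = 2·(-1000) = -2000; -1001002 = -2000 — FAILS
x = 1000: LHS = -1000² + 1000 - 2 = -999002, RHS = 2·1000 = 2000; -999002 = 2000 — FAILS
Hence LHS − RHS is never 0, i.e. the two sides are never equal, so the claimed relation (=) fails for every integer in [-1000, 1000].

No integer in the range satisfies it.

Answer: Never true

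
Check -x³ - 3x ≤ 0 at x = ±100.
x = 100: LHS = -100³ - 3·100 = -1000300; -1000300 ≤ 0 — holds
x = -100: LHS = -(-100)³ - 3·(-100) = 1000300; 1000300 ≤ 0 — FAILS

Answer: Partially: holds for x = 100, fails for x = -100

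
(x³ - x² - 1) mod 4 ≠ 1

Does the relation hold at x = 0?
x = 0: LHS = (0³ - 0² - 1) mod 4 = (-1) mod 4 = 3; 3 ≠ 1 — holds

The relation is satisfied at x = 0.

Answer: Yes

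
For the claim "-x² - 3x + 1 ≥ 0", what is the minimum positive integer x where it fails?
Testing positive integers:
x = 1: LHS = -1² - 3·1 + 1 = -3; -3 ≥ 0 — FAILS  ← smallest positive counterexample

Answer: x = 1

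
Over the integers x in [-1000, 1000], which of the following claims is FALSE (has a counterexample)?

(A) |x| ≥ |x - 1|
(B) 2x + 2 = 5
(A) x = 0: LHS = |0| = 0, RHS = |0 - 1| = |-1| = 1; 0 ≥ 1 — FAILS
(B) x = 0: LHS = 2·0 + 2 = 2; 2 = 5 — FAILS

Answer: Both A and B are false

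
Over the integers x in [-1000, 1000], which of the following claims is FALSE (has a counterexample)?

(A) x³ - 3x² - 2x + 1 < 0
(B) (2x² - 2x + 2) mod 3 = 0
(A) x = 0: LHS = 0³ - 3·0² - 2·0 + 1 = 1; 1 < 0 — FAILS
(B) x = 0: LHS = (2·0² - 2·0 + 2) mod 3 = 2 mod 3 = 2; 2 = 0 — FAILS

Answer: Both A and B are false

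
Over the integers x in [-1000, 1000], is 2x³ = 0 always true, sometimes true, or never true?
Holds at x = 0: LHS = 2·0³ = 0; 0 = 0 — holds
Fails at x = 1: LHS = 2·1³ = 2; 2 = 0 — FAILS
It is satisfied by some integers in the range but not all.

Answer: Sometimes true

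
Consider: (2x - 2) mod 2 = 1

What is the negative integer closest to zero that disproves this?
Testing negative integers from -1 downward:
x = -1: LHS = (2·(-1) - 2) mod 2 = (-4) mod 2 = 0; 0 = 1 — FAILS  ← closest negative counterexample to 0

Answer: x = -1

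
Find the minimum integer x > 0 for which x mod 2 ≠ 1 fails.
Testing positive integers:
x = 1: LHS = 1 mod 2 = 1; 1 ≠ 1 — FAILS  ← smallest positive counterexample

Answer: x = 1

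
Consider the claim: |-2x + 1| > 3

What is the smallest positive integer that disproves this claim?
Testing positive integers:
x = 1: LHS = |-2·1 + 1| = |-1| = 1; 1 > 3 — FAILS  ← smallest positive counterexample

Answer: x = 1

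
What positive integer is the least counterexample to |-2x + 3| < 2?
Testing positive integers:
x = 1: LHS = |-2·1 + 3| = |1| = 1; 1 < 2 — holds
x = 2: LHS = |-2·2 + 3| = |-1| = 1; 1 < 2 — holds
x = 3: LHS = |-2·3 + 3| = |-3| = 3; 3 < 2 — FAILS  ← smallest positive counterexample

Answer: x = 3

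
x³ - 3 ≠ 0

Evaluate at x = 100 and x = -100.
x = 100: LHS = 100³ - 3 = 999997; 999997 ≠ 0 — holds
x = -100: LHS = (-100)³ - 3 = -1000003; -1000003 ≠ 0 — holds

Answer: Yes, holds for both x = 100 and x = -100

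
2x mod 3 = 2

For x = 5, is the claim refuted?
Substitute x = 5 into the relation:
x = 5: LHS = (2·5) mod 3 = 10 mod 3 = 1; 1 = 2 — FAILS

Since the claim fails at x = 5, this value is a counterexample.

Answer: Yes, x = 5 is a counterexample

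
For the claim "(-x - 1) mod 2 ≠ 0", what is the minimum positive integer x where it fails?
Testing positive integers:
x = 1: LHS = (-1 - 1) mod 2 = (-2) mod 2 = 0; 0 ≠ 0 — FAILS  ← smallest positive counterexample

Answer: x = 1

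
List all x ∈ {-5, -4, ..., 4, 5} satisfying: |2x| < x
Over all integers in [-5, 5], LHS − RHS is smallest at x = 0, where it equals 0:
x = 0: LHS = |2·0| = |0| = 0; 0 < 0 — FAILS
At the ends of the range:
x = -5: LHS = |2·(-5)| = |-10| = 10; 10 < -5 — FAILS
x = 5: LHS = |2·5| = |10| = 10; 10 < 5 — FAILS
Hence LHS − RHS is never negative, i.e. LHS ≥ RHS throughout, so the claimed relation (<) fails for every integer in [-5, 5].

Answer: None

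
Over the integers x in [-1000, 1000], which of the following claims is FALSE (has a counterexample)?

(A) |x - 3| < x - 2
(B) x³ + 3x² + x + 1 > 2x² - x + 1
(A) x = 0: LHS = |0 - 3| = |-3| = 3, RHS = 0 - 2 = -2; 3 < -2 — FAILS
(B) x = 0: LHS = 0³ + 3·0² + 0 + 1 = 1, RHS = 2·0² - 0 + 1 = 1; 1 > 1 — FAILS

Answer: Both A and B are false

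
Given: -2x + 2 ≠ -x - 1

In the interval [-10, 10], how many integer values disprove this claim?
Counterexamples in [-10, 10]: {3}.

Counting them gives 1 values.

Answer: 1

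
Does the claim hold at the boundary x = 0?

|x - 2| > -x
x = 0: LHS = |0 - 2| = |-2| = 2, RHS = -0 = 0; 2 > 0 — holds

The relation is satisfied at x = 0.

Answer: Yes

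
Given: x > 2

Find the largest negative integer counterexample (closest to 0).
Testing negative integers from -1 downward:
x = -1: -1 > 2 — FAILS  ← closest negative counterexample to 0

Answer: x = -1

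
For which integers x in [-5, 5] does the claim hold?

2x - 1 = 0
Track d = LHS − RHS over the integers in [-5, 5]. Equality would need d = 0, but d changes sign only between consecutive integers, jumping over 0:
x = 0: LHS = 2·0 - 1 = -1; -1 = 0 — FAILS  (d = -1)
x = 1: LHS = 2·1 - 1 = 1; 1 = 0 — FAILS  (d = 1)
Away from these crossings d keeps a constant sign, and checking every integer in [-5, 5] confirms d ≠ 0 throughout. Hence the two sides are never equal, so the claimed relation (=) fails for every integer in [-5, 5].

Answer: None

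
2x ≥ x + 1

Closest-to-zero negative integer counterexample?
Testing negative integers from -1 downward:
x = -1: LHS = 2·(-1) = -2, RHS = (-1) + 1 = 0; -2 ≥ 0 — FAILS  ← closest negative counterexample to 0

Answer: x = -1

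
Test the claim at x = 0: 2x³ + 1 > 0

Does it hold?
x = 0: LHS = 2·0³ + 1 = 1; 1 > 0 — holds

The relation is satisfied at x = 0.

Answer: Yes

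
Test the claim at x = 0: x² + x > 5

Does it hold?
x = 0: LHS = 0² + 0 = 0; 0 > 5 — FAILS

The relation fails at x = 0, so x = 0 is a counterexample.

Answer: No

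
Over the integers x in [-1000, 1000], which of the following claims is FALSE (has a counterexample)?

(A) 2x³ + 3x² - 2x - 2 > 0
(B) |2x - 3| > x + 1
(A) x = 0: LHS = 2·0³ + 3·0² - 2·0 - 2 = -2; -2 > 0 — FAILS
(B) x = 1: LHS = |2·1 - 3| = |-1| = 1, RHS = 1 + 1 = 2; 1 > 2 — FAILS

Answer: Both A and B are false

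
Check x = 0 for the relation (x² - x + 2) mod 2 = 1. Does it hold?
x = 0: LHS = (0² - 0 + 2) mod 2 = 2 mod 2 = 0; 0 = 1 — FAILS

The relation fails at x = 0, so x = 0 is a counterexample.

Answer: No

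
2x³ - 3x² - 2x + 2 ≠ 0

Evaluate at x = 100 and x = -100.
x = 100: LHS = 2·100³ - 3·100² - 2·100 + 2 = 1969802; 1969802 ≠ 0 — holds
x = -100: LHS = 2·(-100)³ - 3·(-100)² - 2·(-100) + 2 = -2029798; -2029798 ≠ 0 — holds

Answer: Yes, holds for both x = 100 and x = -100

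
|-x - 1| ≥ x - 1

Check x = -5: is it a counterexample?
Substitute x = -5 into the relation:
x = -5: LHS = |-(-5) - 1| = |4| = 4, RHS = (-5) - 1 = -6; 4 ≥ -6 — holds

The relation holds at x = -5, so it is not a counterexample.

Answer: No, x = -5 is not a counterexample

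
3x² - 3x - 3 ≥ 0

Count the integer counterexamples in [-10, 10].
Counterexamples in [-10, 10]: {0, 1}.

Counting them gives 2 values.

Answer: 2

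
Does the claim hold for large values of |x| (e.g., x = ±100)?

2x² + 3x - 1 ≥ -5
x = 100: LHS = 2·100² + 3·100 - 1 = 20299; 20299 ≥ -5 — holds
x = -100: LHS = 2·(-100)² + 3·(-100) - 1 = 19699; 19699 ≥ -5 — holds

Answer: Yes, holds for both x = 100 and x = -100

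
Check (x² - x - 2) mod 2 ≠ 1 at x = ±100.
x = 100: LHS = (100² - 100 - 2) mod 2 = 9898 mod 2 = 0; 0 ≠ 1 — holds
x = -100: LHS = ((-100)² - (-100) - 2) mod 2 = 10098 mod 2 = 0; 0 ≠ 1 — holds

Answer: Yes, holds for both x = 100 and x = -100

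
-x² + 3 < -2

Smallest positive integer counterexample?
Testing positive integers:
x = 1: LHS = -1² + 3 = 2; 2 < -2 — FAILS  ← smallest positive counterexample

Answer: x = 1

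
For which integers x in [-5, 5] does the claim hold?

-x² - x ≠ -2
Holds for: {-5, -4, -3, -1, 0, 2, 3, 4, 5}
Fails for: {-2, 1}

Answer: {-5, -4, -3, -1, 0, 2, 3, 4, 5}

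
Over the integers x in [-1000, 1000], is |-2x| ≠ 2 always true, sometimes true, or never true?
Holds at x = 0: LHS = |-2·0| = |0| = 0; 0 ≠ 2 — holds
Fails at x = 1: LHS = |-2·1| = |-2| = 2; 2 ≠ 2 — FAILS
It is satisfied by some integers in the range but not all.

Answer: Sometimes true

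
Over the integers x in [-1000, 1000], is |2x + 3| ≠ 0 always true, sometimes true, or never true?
Over all integers in [-1000, 1000], LHS − RHS is always positive; it is smallest at x = -1, where it equals 1:
x = -1: LHS = |2·(-1) + 3| = |1| = 1; 1 ≠ 0 — holds
At the ends of the range:
x = -1000: LHS = |2·(-1000) + 3| = |-1997| = 1997; 1997 ≠ 0 — holds
x = 1000: LHS = |2·1000 + 3| = |2003| = 2003; 2003 ≠ 0 — holds
Hence LHS − RHS is never 0, i.e. the two sides are never equal, so the relation holds for every integer in [-1000, 1000].

No counterexample exists.

Answer: Always true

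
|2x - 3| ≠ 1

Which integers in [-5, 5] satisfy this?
Holds for: {-5, -4, -3, -2, -1, 0, 3, 4, 5}
Fails for: {1, 2}

Answer: {-5, -4, -3, -2, -1, 0, 3, 4, 5}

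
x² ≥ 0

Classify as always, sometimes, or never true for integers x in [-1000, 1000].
Over all integers in [-1000, 1000], LHS − RHS is smallest at x = 0, where it equals 0:
x = 0: LHS = 0² = 0; 0 ≥ 0 — holds
At the ends of the range:
x = -1000: LHS = (-1000)² = 1000000; 1000000 ≥ 0 — holds
x = 1000: LHS = 1000² = 1000000; 1000000 ≥ 0 — holds
Hence LHS − RHS is never negative, i.e. LHS ≥ RHS throughout, so the relation holds for every integer in [-1000, 1000].

No counterexample exists.

Answer: Always true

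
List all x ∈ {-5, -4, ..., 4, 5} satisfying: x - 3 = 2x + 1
Holds for: {-4}
Fails for: {-5, -3, -2, -1, 0, 1, 2, 3, 4, 5}

Answer: {-4}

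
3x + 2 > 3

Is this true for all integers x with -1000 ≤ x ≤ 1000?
The claim fails at x = 0:
x = 0: LHS = 3·0 + 2 = 2; 2 > 3 — FAILS

Because a single integer refutes it, the statement is false.

Answer: False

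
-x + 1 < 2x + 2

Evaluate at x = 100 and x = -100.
x = 100: LHS = -100 + 1 = -99, RHS = 2·100 + 2 = 202; -99 < 202 — holds
x = -100: LHS = -(-100) + 1 = 101, RHS = 2·(-100) + 2 = -198; 101 < -198 — FAILS

Answer: Partially: holds for x = 100, fails for x = -100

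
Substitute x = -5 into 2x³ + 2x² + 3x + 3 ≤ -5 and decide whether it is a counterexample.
Substitute x = -5 into the relation:
x = -5: LHS = 2·(-5)³ + 2·(-5)² + 3·(-5) + 3 = -212; -212 ≤ -5 — holds

The claim holds here, so x = -5 is not a counterexample. (A counterexample exists elsewhere, e.g. x = 0.)

Answer: No, x = -5 is not a counterexample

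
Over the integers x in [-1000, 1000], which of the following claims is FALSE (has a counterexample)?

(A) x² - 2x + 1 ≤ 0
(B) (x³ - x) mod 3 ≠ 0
(A) x = 0: LHS = 0² - 2·0 + 1 = 1; 1 ≤ 0 — FAILS
(B) x = 0: LHS = (0³ - 0) mod 3 = 0 mod 3 = 0; 0 ≠ 0 — FAILS

Answer: Both A and B are false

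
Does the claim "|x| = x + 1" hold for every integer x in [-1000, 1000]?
The claim fails at x = 0:
x = 0: LHS = |0| = 0, RHS = 0 + 1 = 1; 0 = 1 — FAILS

Because a single integer refutes it, the statement is false.

Answer: False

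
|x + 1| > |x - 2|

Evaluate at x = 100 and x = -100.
x = 100: LHS = |100 + 1| = |101| = 101, RHS = |100 - 2| = |98| = 98; 101 > 98 — holds
x = -100: LHS = |(-100) + 1| = |-99| = 99, RHS = |(-100) - 2| = |-102| = 102; 99 > 102 — FAILS

Answer: Partially: holds for x = 100, fails for x = -100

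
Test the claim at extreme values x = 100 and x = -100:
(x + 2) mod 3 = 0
x = 100: LHS = (100 + 2) mod 3 = 102 mod 3 = 0; 0 = 0 — holds
x = -100: LHS = ((-100) + 2) mod 3 = (-98) mod 3 = 1; 1 = 0 — FAILS

Answer: Partially: holds for x = 100, fails for x = -100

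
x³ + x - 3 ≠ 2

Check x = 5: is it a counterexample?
Substitute x = 5 into the relation:
x = 5: LHS = 5³ + 5 - 3 = 127; 127 ≠ 2 — holds

The relation holds at x = 5, so it is not a counterexample.

Answer: No, x = 5 is not a counterexample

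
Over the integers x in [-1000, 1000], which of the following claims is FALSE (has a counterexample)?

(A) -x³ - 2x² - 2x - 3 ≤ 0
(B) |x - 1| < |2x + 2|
(A) x = -2: LHS = -(-2)³ - 2·(-2)² - 2·(-2) - 3 = 1; 1 ≤ 0 — FAILS
(B) x = -1: LHS = |(-1) - 1| = |-2| = 2, RHS = |2·(-1) + 2| = |0| = 0; 2 < 0 — FAILS

Answer: Both A and B are false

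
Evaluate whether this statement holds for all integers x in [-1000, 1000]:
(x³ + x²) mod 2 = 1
The claim fails at x = 0:
x = 0: LHS = (0³ + 0²) mod 2 = 0 mod 2 = 0; 0 = 1 — FAILS

Because a single integer refutes it, the statement is false.

Answer: False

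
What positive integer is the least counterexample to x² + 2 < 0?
Testing positive integers:
x = 1: LHS = 1² + 2 = 3; 3 < 0 — FAILS  ← smallest positive counterexample

Answer: x = 1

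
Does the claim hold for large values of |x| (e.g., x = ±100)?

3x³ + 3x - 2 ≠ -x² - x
x = 100: LHS = 3·100³ + 3·100 - 2 = 3000298, RHS = -100² - 100 = -10100; 3000298 ≠ -10100 — holds
x = -100: LHS = 3·(-100)³ + 3·(-100) - 2 = -3000302, RHS = -(-100)² - (-100) = -9900; -3000302 ≠ -9900 — holds

Answer: Yes, holds for both x = 100 and x = -100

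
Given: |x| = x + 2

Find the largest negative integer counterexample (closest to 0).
Testing negative integers from -1 downward:
x = -1: LHS = |-1| = 1, RHS = (-1) + 2 = 1; 1 = 1 — holds
x = -2: LHS = |-2| = 2, RHS = (-2) + 2 = 0; 2 = 0 — FAILS  ← closest negative counterexample to 0

Answer: x = -2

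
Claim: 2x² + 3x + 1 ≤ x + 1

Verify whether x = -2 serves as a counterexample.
Substitute x = -2 into the relation:
x = -2: LHS = 2·(-2)² + 3·(-2) + 1 = 3, RHS = (-2) + 1 = -1; 3 ≤ -1 — FAILS

Since the claim fails at x = -2, this value is a counterexample.

Answer: Yes, x = -2 is a counterexample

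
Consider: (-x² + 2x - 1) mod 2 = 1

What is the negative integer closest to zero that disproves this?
Testing negative integers from -1 downward:
x = -1: LHS = (-(-1)² + 2·(-1) - 1) mod 2 = (-4) mod 2 = 0; 0 = 1 — FAILS  ← closest negative counterexample to 0

Answer: x = -1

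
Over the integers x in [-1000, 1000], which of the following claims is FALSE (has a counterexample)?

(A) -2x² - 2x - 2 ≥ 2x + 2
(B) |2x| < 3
(A) x = 0: LHS = -2·0² - 2·0 - 2 = -2, RHS = 2·0 + 2 = 2; -2 ≥ 2 — FAILS
(B) x = 2: LHS = |2·2| = |4| = 4; 4 < 3 — FAILS

Answer: Both A and B are false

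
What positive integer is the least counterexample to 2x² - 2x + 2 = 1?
Testing positive integers:
x = 1: LHS = 2·1² - 2·1 + 2 = 2; 2 = 1 — FAILS  ← smallest positive counterexample

Answer: x = 1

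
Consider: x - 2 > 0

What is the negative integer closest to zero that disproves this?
Testing negative integers from -1 downward:
x = -1: LHS = (-1) - 2 = -3; -3 > 0 — FAILS  ← closest negative counterexample to 0

Answer: x = -1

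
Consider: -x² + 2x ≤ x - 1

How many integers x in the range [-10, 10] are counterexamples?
Counterexamples in [-10, 10]: {0, 1}.

Counting them gives 2 values.

Answer: 2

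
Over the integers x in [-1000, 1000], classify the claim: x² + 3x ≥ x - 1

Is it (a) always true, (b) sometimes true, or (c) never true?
Over all integers in [-1000, 1000], LHS − RHS is smallest at x = -1, where it equals 0:
x = -1: LHS = (-1)² + 3·(-1) = -2, RHS = (-1) - 1 = -2; -2 ≥ -2 — holds
At the ends of the range:
x = -1000: LHS = (-1000)² + 3·(-1000) = 997000, RHS = (-1000) - 1 = -1001; 997000 ≥ -1001 — holds
x = 1000: LHS = 1000² + 3·1000 = 1003000, RHS = 1000 - 1 = 999; 1003000 ≥ 999 — holds
Hence LHS − RHS is never negative, i.e. LHS ≥ RHS throughout, so the relation holds for every integer in [-1000, 1000].

No counterexample exists.

Answer: Always true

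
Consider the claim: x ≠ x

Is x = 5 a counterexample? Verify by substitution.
Substitute x = 5 into the relation:
x = 5: 5 ≠ 5 — FAILS

Since the claim fails at x = 5, this value is a counterexample.

Answer: Yes, x = 5 is a counterexample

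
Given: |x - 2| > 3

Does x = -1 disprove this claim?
Substitute x = -1 into the relation:
x = -1: LHS = |(-1) - 2| = |-3| = 3; 3 > 3 — FAILS

Since the claim fails at x = -1, this value is a counterexample.

Answer: Yes, x = -1 is a counterexample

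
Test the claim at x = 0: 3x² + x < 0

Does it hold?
x = 0: LHS = 3·0² + 0 = 0; 0 < 0 — FAILS

The relation fails at x = 0, so x = 0 is a counterexample.

Answer: No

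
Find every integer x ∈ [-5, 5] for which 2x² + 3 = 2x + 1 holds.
Over all integers in [-5, 5], LHS − RHS is always positive; it is smallest at x = 0, where it equals 2:
x = 0: LHS = 2·0² + 3 = 3, RHS = 2·0 + 1 = 1; 3 = 1 — FAILS
At the ends of the range:
x = -5: LHS = 2·(-5)² + 3 = 53, RHS = 2·(-5) + 1 = -9; 53 = -9 — FAILS
x = 5: LHS = 2·5² + 3 = 53, RHS = 2·5 + 1 = 11; 53 = 11 — FAILS
Hence LHS − RHS is never 0, i.e. the two sides are never equal, so the claimed relation (=) fails for every integer in [-5, 5].

Answer: None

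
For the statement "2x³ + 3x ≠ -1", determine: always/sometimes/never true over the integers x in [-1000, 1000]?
Track d = LHS − RHS over the integers in [-1000, 1000]. Equality would need d = 0, but d changes sign only between consecutive integers, jumping over 0:
x = -1: LHS = 2·(-1)³ + 3·(-1) = -5; -5 ≠ -1 — holds  (d = -4)
x = 0: LHS = 2·0³ + 3·0 = 0; 0 ≠ -1 — holds  (d = 1)
Away from these crossings d keeps a constant sign, and checking every integer in [-1000, 1000] confirms d ≠ 0 throughout. Hence the two sides are never equal, so the relation holds for every integer in [-1000, 1000].

No counterexample exists.

Answer: Always true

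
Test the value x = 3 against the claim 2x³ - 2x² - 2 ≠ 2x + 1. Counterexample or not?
Substitute x = 3 into the relation:
x = 3: LHS = 2·3³ - 2·3² - 2 = 34, RHS = 2·3 + 1 = 7; 34 ≠ 7 — holds

The relation holds at x = 3, so it is not a counterexample.

Answer: No, x = 3 is not a counterexample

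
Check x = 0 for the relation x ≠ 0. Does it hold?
x = 0: 0 ≠ 0 — FAILS

The relation fails at x = 0, so x = 0 is a counterexample.

Answer: No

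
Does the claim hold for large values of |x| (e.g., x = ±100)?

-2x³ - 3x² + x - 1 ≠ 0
x = 100: LHS = -2·100³ - 3·100² + 100 - 1 = -2029901; -2029901 ≠ 0 — holds
x = -100: LHS = -2·(-100)³ - 3·(-100)² + (-100) - 1 = 1969899; 1969899 ≠ 0 — holds

Answer: Yes, holds for both x = 100 and x = -100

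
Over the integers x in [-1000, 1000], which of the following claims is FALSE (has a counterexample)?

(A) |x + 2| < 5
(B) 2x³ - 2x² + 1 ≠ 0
(A) x = 3: LHS = |3 + 2| = |5| = 5; 5 < 5 — FAILS

(B) Track d = LHS − RHS over the integers in [-1000, 1000]. Equality would need d = 0, but d changes sign only between consecutive integers, jumping over 0:
x = -1: LHS = 2·(-1)³ - 2·(-1)² + 1 = -3; -3 ≠ 0 — holds  (d = -3)
x = 0: LHS = 2·0³ - 2·0² + 1 = 1; 1 ≠ 0 — holds  (d = 1)
Away from these crossings d keeps a constant sign, and checking every integer in [-1000, 1000] confirms d ≠ 0 throughout. Hence the two sides are never equal, so the relation holds for every integer in [-1000, 1000].

Only (A) has a counterexample.

Answer: A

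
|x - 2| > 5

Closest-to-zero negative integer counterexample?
Testing negative integers from -1 downward:
x = -1: LHS = |(-1) - 2| = |-3| = 3; 3 > 5 — FAILS  ← closest negative counterexample to 0

Answer: x = -1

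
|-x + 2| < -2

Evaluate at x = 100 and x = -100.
x = 100: LHS = |-100 + 2| = |-98| = 98; 98 < -2 — FAILS
x = -100: LHS = |-(-100) + 2| = |102| = 102; 102 < -2 — FAILS

Answer: No, fails for both x = 100 and x = -100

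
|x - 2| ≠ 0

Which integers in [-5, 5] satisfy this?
Holds for: {-5, -4, -3, -2, -1, 0, 1, 3, 4, 5}
Fails for: {2}

Answer: {-5, -4, -3, -2, -1, 0, 1, 3, 4, 5}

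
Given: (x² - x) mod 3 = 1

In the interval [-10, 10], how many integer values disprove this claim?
Counterexamples in [-10, 10]: {-10, -9, -8, -7, -6, -5, -4, -3, -2, -1, 0, 1, 2, 3, 4, 5, 6, 7, 8, 9, 10}.

Counting them gives 21 values.

Answer: 21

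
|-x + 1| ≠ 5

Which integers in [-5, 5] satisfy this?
Holds for: {-5, -3, -2, -1, 0, 1, 2, 3, 4, 5}
Fails for: {-4}

Answer: {-5, -3, -2, -1, 0, 1, 2, 3, 4, 5}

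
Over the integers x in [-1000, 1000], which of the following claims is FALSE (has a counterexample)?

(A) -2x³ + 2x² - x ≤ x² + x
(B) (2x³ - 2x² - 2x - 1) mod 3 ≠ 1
(A) x = -1: LHS = -2·(-1)³ + 2·(-1)² - (-1) = 5, RHS = (-1)² + (-1) = 0; 5 ≤ 0 — FAILS

(B) For a polynomial with integer coefficients, its value mod 3 depends only on x mod 3, so it suffices to check one representative of each residue class, x = 0, 1, 2:
x = 0: LHS = (2·0³ - 2·0² - 2·0 - 1) mod 3 = (-1) mod 3 = 2; 2 ≠ 1 — holds
x = 1: LHS = (2·1³ - 2·1² - 2·1 - 1) mod 3 = (-3) mod 3 = 0; 0 ≠ 1 — holds
x = 2: LHS = (2·2³ - 2·2² - 2·2 - 1) mod 3 = 3 mod 3 = 0; 0 ≠ 1 — holds
The relation holds in every residue class, so the relation holds for every integer in [-1000, 1000].

Only (A) has a counterexample.

Answer: A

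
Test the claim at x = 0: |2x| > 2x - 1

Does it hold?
x = 0: LHS = |2·0| = |0| = 0, RHS = 2·0 - 1 = -1; 0 > -1 — holds

The relation is satisfied at x = 0.

Answer: Yes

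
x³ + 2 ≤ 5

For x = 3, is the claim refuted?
Substitute x = 3 into the relation:
x = 3: LHS = 3³ + 2 = 29; 29 ≤ 5 — FAILS

Since the claim fails at x = 3, this value is a counterexample.

Answer: Yes, x = 3 is a counterexample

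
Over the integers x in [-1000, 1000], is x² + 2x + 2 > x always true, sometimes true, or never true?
Over all integers in [-1000, 1000], LHS − RHS is smallest at x = 0, where it equals 2:
x = 0: LHS = 0² + 2·0 + 2 = 2; 2 > 0 — holds
At the ends of the range:
x = -1000: LHS = (-1000)² + 2·(-1000) + 2 = 998002; 998002 > -1000 — holds
x = 1000: LHS = 1000² + 2·1000 + 2 = 1002002; 1002002 > 1000 — holds
Hence LHS − RHS is never zero or negative, i.e. LHS > RHS throughout, so the relation holds for every integer in [-1000, 1000].

No counterexample exists.

Answer: Always true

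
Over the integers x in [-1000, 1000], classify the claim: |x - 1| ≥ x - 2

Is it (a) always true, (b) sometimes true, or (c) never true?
Over all integers in [-1000, 1000], LHS − RHS is smallest at x = 1, where it equals 1:
x = 1: LHS = |1 - 1| = |0| = 0, RHS = 1 - 2 = -1; 0 ≥ -1 — holds
At the ends of the range:
x = -1000: LHS = |(-1000) - 1| = |-1001| = 1001, RHS = (-1000) - 2 = -1002; 1001 ≥ -1002 — holds
x = 1000: LHS = |1000 - 1| = |999| = 999, RHS = 1000 - 2 = 998; 999 ≥ 998 — holds
Hence LHS − RHS is never negative, i.e. LHS ≥ RHS throughout, so the relation holds for every integer in [-1000, 1000].

No counterexample exists.

Answer: Always true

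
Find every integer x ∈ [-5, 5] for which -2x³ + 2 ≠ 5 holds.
Track d = LHS − RHS over the integers in [-5, 5]. Equality would need d = 0, but d changes sign only between consecutive integers, jumping over 0:
x = -2: LHS = -2·(-2)³ + 2 = 18; 18 ≠ 5 — holds  (d = 13)
x = -1: LHS = -2·(-1)³ + 2 = 4; 4 ≠ 5 — holds  (d = -1)
Away from these crossings d keeps a constant sign, and checking every integer in [-5, 5] confirms d ≠ 0 throughout. Hence the two sides are never equal, so the relation holds for every integer in [-5, 5].

Answer: All integers in [-5, 5]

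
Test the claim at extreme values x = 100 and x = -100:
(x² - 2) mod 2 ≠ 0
x = 100: LHS = (100² - 2) mod 2 = 9998 mod 2 = 0; 0 ≠ 0 — FAILS
x = -100: LHS = ((-100)² - 2) mod 2 = 9998 mod 2 = 0; 0 ≠ 0 — FAILS

Answer: No, fails for both x = 100 and x = -100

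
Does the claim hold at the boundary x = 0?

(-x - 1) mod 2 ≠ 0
x = 0: LHS = (-0 - 1) mod 2 = (-1) mod 2 = 1; 1 ≠ 0 — holds

The relation is satisfied at x = 0.

Answer: Yes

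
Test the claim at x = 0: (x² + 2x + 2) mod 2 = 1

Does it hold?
x = 0: LHS = (0² + 2·0 + 2) mod 2 = 2 mod 2 = 0; 0 = 1 — FAILS

The relation fails at x = 0, so x = 0 is a counterexample.

Answer: No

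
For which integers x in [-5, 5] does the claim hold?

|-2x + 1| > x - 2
Over all integers in [-5, 5], LHS − RHS is smallest at x = 1, where it equals 2:
x = 1: LHS = |-2·1 + 1| = |-1| = 1, RHS = 1 - 2 = -1; 1 > -1 — holds
At the ends of the range:
x = -5: LHS = |-2·(-5) + 1| = |11| = 11, RHS = (-5) - 2 = -7; 11 > -7 — holds
x = 5: LHS = |-2·5 + 1| = |-9| = 9, RHS = 5 - 2 = 3; 9 > 3 — holds
Hence LHS − RHS is never zero or negative, i.e. LHS > RHS throughout, so the relation holds for every integer in [-5, 5].

Answer: All integers in [-5, 5]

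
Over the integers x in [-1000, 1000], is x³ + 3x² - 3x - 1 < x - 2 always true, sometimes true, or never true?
Holds at x = -5: LHS = (-5)³ + 3·(-5)² - 3·(-5) - 1 = -36, RHS = (-5) - 2 = -7; -36 < -7 — holds
Fails at x = 0: LHS = 0³ + 3·0² - 3·0 - 1 = -1, RHS = 0 - 2 = -2; -1 < -2 — FAILS
It is satisfied by some integers in the range but not all.

Answer: Sometimes true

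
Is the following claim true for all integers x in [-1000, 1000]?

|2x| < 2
The claim fails at x = 1:
x = 1: LHS = |2·1| = |2| = 2; 2 < 2 — FAILS

Because a single integer refutes it, the statement is false.

Answer: False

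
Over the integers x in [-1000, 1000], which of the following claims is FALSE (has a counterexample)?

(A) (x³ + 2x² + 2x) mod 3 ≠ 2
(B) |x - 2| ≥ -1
(A) x = 1: LHS = (1³ + 2·1² + 2·1) mod 3 = 5 mod 3 = 2; 2 ≠ 2 — FAILS

(B) An absolute value is never negative, so the left side is ≥ 0 for every x, while the right side is -1. Tightest case in [-1000, 1000] is x = 2:
x = 2: LHS = |2 - 2| = |0| = 0; 0 ≥ -1 — holds
Hence LHS − RHS is never negative, i.e. LHS ≥ RHS throughout, so the relation holds for every integer in [-1000, 1000].

Only (A) has a counterexample.

Answer: A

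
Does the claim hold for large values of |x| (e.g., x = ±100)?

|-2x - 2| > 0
x = 100: LHS = |-2·100 - 2| = |-202| = 202; 202 > 0 — holds
x = -100: LHS = |-2·(-100) - 2| = |198| = 198; 198 > 0 — holds

Answer: Yes, holds for both x = 100 and x = -100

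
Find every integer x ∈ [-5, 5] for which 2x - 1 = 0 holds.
Track d = LHS − RHS over the integers in [-5, 5]. Equality would need d = 0, but d changes sign only between consecutive integers, jumping over 0:
x = 0: LHS = 2·0 - 1 = -1; -1 = 0 — FAILS  (d = -1)
x = 1: LHS = 2·1 - 1 = 1; 1 = 0 — FAILS  (d = 1)
Away from these crossings d keeps a constant sign, and checking every integer in [-5, 5] confirms d ≠ 0 throughout. Hence the two sides are never equal, so the claimed relation (=) fails for every integer in [-5, 5].

Answer: None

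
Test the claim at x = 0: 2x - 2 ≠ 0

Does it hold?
x = 0: LHS = 2·0 - 2 = -2; -2 ≠ 0 — holds

The relation is satisfied at x = 0.

Answer: Yes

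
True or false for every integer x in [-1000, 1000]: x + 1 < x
The claim fails at x = 0:
x = 0: LHS = 0 + 1 = 1; 1 < 0 — FAILS

Because a single integer refutes it, the statement is false.

Answer: False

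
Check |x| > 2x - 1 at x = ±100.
x = 100: LHS = |100| = 100, RHS = 2·100 - 1 = 199; 100 > 199 — FAILS
x = -100: LHS = |-100| = 100, RHS = 2·(-100) - 1 = -201; 100 > -201 — holds

Answer: Partially: fails for x = 100, holds for x = -100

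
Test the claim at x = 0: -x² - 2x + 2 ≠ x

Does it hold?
x = 0: LHS = -0² - 2·0 + 2 = 2; 2 ≠ 0 — holds

The relation is satisfied at x = 0.

Answer: Yes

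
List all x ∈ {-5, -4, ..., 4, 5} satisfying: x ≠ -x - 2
Holds for: {-5, -4, -3, -2, 0, 1, 2, 3, 4, 5}
Fails for: {-1}

Answer: {-5, -4, -3, -2, 0, 1, 2, 3, 4, 5}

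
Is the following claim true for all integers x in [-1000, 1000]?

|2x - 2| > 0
The claim fails at x = 1:
x = 1: LHS = |2·1 - 2| = |0| = 0; 0 > 0 — FAILS

Because a single integer refutes it, the statement is false.

Answer: False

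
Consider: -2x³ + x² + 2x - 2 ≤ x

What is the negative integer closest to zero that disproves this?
Testing negative integers from -1 downward:
x = -1: LHS = -2·(-1)³ + (-1)² + 2·(-1) - 2 = -1; -1 ≤ -1 — holds
x = -2: LHS = -2·(-2)³ + (-2)² + 2·(-2) - 2 = 14; 14 ≤ -2 — FAILS  ← closest negative counterexample to 0

Answer: x = -2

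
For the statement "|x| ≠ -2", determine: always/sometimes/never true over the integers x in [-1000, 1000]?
An absolute value is never negative, so the left side is ≥ 0 for every x, while the right side is -2. Tightest case in [-1000, 1000] is x = 0:
x = 0: LHS = |0| = 0; 0 ≠ -2 — holds
Hence LHS − RHS is never 0, i.e. the two sides are never equal, so the relation holds for every integer in [-1000, 1000].

No counterexample exists.

Answer: Always true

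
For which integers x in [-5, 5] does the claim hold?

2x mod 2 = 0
For a polynomial with integer coefficients, its value mod 2 depends only on x mod 2, so it suffices to check one representative of each residue class, x = 0, 1:
x = 0: LHS = (2·0) mod 2 = 0 mod 2 = 0; 0 = 0 — holds
x = 1: LHS = (2·1) mod 2 = 2 mod 2 = 0; 0 = 0 — holds
The relation holds in every residue class, so the relation holds for every integer in [-5, 5].

Answer: All integers in [-5, 5]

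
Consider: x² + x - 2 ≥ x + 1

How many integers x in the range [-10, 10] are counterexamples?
Counterexamples in [-10, 10]: {-1, 0, 1}.

Counting them gives 3 values.

Answer: 3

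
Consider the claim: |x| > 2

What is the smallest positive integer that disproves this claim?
Testing positive integers:
x = 1: LHS = |1| = 1; 1 > 2 — FAILS  ← smallest positive counterexample

Answer: x = 1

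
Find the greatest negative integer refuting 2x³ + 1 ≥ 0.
Testing negative integers from -1 downward:
x = -1: LHS = 2·(-1)³ + 1 = -1; -1 ≥ 0 — FAILS  ← closest negative counterexample to 0

Answer: x = -1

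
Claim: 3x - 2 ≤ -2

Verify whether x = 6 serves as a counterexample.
Substitute x = 6 into the relation:
x = 6: LHS = 3·6 - 2 = 16; 16 ≤ -2 — FAILS

Since the claim fails at x = 6, this value is a counterexample.

Answer: Yes, x = 6 is a counterexample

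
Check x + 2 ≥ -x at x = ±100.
x = 100: LHS = 100 + 2 = 102; 102 ≥ -100 — holds
x = -100: LHS = (-100) + 2 = -98, RHS = -(-100) = 100; -98 ≥ 100 — FAILS

Answer: Partially: holds for x = 100, fails for x = -100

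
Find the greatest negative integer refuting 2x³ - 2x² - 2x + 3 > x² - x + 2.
Testing negative integers from -1 downward:
x = -1: LHS = 2·(-1)³ - 2·(-1)² - 2·(-1) + 3 = 1, RHS = (-1)² - (-1) + 2 = 4; 1 > 4 — FAILS  ← closest negative counterexample to 0

Answer: x = -1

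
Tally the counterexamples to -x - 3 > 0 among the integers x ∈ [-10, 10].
Counterexamples in [-10, 10]: {-3, -2, -1, 0, 1, 2, 3, 4, 5, 6, 7, 8, 9, 10}.

Counting them gives 14 values.

Answer: 14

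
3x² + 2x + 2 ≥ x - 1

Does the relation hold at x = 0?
x = 0: LHS = 3·0² + 2·0 + 2 = 2, RHS = 0 - 1 = -1; 2 ≥ -1 — holds

The relation is satisfied at x = 0.

Answer: Yes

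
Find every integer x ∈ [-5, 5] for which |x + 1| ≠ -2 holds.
An absolute value is never negative, so the left side is ≥ 0 for every x, while the right side is -2. Tightest case in [-5, 5] is x = -1:
x = -1: LHS = |(-1) + 1| = |0| = 0; 0 ≠ -2 — holds
Hence LHS − RHS is never 0, i.e. the two sides are never equal, so the relation holds for every integer in [-5, 5].

Answer: All integers in [-5, 5]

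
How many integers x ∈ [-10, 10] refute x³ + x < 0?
Counterexamples in [-10, 10]: {0, 1, 2, 3, 4, 5, 6, 7, 8, 9, 10}.

Counting them gives 11 values.

Answer: 11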